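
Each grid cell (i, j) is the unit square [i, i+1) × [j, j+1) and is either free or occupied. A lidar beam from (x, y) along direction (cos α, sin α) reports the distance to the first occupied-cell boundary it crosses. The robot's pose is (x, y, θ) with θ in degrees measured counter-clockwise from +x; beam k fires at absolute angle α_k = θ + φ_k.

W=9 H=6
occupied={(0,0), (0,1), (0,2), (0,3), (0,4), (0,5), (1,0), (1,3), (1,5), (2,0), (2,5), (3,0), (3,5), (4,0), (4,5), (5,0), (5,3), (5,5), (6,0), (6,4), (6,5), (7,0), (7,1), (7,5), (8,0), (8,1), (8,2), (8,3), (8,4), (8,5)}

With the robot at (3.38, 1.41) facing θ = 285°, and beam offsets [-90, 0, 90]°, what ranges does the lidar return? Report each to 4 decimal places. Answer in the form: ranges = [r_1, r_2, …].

beam 1: φ=-90°, α=195°
  direction (-0.9659, -0.2588); cell (3,1); t to first gridline: x 0.3934, y 1.5841 (then +1.0353 / +3.8637)
    (2,1) via x @ 0.3934
    (1,1) via x @ 1.4287
    (1,0) via y @ 1.5841  # hit
  → r_1 = 1.5841
beam 2: φ=0°, α=285°
  direction (0.2588, -0.9659); cell (3,1); t to first gridline: x 2.3955, y 0.4245 (then +3.8637 / +1.0353)
    (3,0) via y @ 0.4245  # hit
  → r_2 = 0.4245
beam 3: φ=90°, α=15°
  direction (0.9659, 0.2588); cell (3,1); t to first gridline: x 0.6419, y 2.2796 (then +1.0353 / +3.8637)
    (4,1) via x @ 0.6419
    (5,1) via x @ 1.6771
    (5,2) via y @ 2.2796
    (6,2) via x @ 2.7124
    (7,2) via x @ 3.7477
    (8,2) via x @ 4.7830  # hit
  → r_3 = 4.7830

ranges = [1.5841, 0.4245, 4.7830]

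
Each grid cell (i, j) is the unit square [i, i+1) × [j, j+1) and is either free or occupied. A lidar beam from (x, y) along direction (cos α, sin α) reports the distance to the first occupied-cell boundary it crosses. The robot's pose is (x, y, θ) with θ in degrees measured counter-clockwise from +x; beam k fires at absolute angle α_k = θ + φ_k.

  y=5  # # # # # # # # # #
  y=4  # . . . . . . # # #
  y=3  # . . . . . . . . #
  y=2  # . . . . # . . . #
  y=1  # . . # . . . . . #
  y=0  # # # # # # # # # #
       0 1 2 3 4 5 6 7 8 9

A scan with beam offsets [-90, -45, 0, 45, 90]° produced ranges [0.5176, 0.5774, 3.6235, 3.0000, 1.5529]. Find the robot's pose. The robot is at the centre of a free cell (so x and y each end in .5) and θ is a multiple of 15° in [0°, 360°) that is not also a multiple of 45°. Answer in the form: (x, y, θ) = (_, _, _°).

(x, y, θ) = (2.5, 1.5, 75°)

The pose lattice has 28·16 = 448 candidates. Test each by forward raycasting.
  (2.5, 2.5, 150°): beam 1 = 2.8868 ≠ 0.5176 ✗
  (5.5, 1.5, 150°): beam 1 = 0.5774 ≠ 0.5176 ✗
  (1.5, 3.5, 165°): beam 1 = 1.5529 ≠ 0.5176 ✗
  (2.5, 1.5, 30°): beam 1 = 0.5774 ≠ 0.5176 ✗
  …
  (2.5, 1.5, 75°): r_1=0.5176, r_2=0.5774, r_3=3.6235, r_4=3.0000, r_5=1.5529 — all match ✓
No second candidate reproduces the full scan.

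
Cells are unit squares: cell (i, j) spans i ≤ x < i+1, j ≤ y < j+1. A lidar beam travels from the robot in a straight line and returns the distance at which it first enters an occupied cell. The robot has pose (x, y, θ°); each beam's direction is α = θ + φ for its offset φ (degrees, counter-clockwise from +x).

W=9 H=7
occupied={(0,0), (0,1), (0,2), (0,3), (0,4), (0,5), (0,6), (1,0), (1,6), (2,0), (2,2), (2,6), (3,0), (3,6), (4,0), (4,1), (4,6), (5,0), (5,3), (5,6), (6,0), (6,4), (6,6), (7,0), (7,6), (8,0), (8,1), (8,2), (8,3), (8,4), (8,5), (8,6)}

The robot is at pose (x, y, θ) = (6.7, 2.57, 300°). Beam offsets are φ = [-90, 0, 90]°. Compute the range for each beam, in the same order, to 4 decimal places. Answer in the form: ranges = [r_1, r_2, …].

ranges = [1.9630, 1.8129, 1.5011]

beam 1: φ=-90°, α=210°
  direction (-0.8660, -0.5000); cell (6,2); t to first gridline: x 0.8083, y 1.1400 (then +1.1547 / +2.0000)
    (5,2) via x @ 0.8083
    (5,1) via y @ 1.1400
    (4,1) via x @ 1.9630  # hit
  → r_1 = 1.9630
beam 2: φ=0°, α=300°
  direction (0.5000, -0.8660); cell (6,2); t to first gridline: x 0.6000, y 0.6582 (then +2.0000 / +1.1547)
    (7,2) via x @ 0.6000
    (7,1) via y @ 0.6582
    (7,0) via y @ 1.8129  # hit
  → r_2 = 1.8129
beam 3: φ=90°, α=30°
  direction (0.8660, 0.5000); cell (6,2); t to first gridline: x 0.3464, y 0.8600 (then +1.1547 / +2.0000)
    (7,2) via x @ 0.3464
    (7,3) via y @ 0.8600
    (8,3) via x @ 1.5011  # hit
  → r_3 = 1.5011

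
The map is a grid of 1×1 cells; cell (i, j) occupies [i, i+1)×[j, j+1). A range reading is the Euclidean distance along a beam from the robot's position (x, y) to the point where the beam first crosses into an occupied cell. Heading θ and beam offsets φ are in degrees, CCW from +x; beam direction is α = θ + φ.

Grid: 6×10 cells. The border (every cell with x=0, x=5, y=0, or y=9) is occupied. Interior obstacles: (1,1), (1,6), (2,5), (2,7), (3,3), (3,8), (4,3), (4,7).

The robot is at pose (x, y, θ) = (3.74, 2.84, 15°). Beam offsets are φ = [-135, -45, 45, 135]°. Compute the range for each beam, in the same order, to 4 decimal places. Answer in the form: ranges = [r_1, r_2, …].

beam 1: φ=-135°, α=240°
  cosα=-0.5000 sinα=-0.8660 | (3,2) | tMaxX 1.4800 tMaxY 0.9699 | tΔX 2.0000 tΔY 1.1547
    t=0.9699 [y] (3,1)
    t=1.4800 [x] (2,1)
    t=2.1246 [y] (2,0) — stop
  → r_1 = 2.1246
beam 2: φ=-45°, α=330°
  cosα=0.8660 sinα=-0.5000 | (3,2) | tMaxX 0.3002 tMaxY 1.6800 | tΔX 1.1547 tΔY 2.0000
    t=0.3002 [x] (4,2)
    t=1.4549 [x] (5,2) — stop
  → r_2 = 1.4549
beam 3: φ=45°, α=60°
  cosα=0.5000 sinα=0.8660 | (3,2) | tMaxX 0.5200 tMaxY 0.1848 | tΔX 2.0000 tΔY 1.1547
    t=0.1848 [y] (3,3) — stop
  → r_3 = 0.1848
beam 4: φ=135°, α=150°
  cosα=-0.8660 sinα=0.5000 | (3,2) | tMaxX 0.8545 tMaxY 0.3200 | tΔX 1.1547 tΔY 2.0000
    t=0.3200 [y] (3,3) — stop
  → r_4 = 0.3200

ranges = [2.1246, 1.4549, 0.1848, 0.3200]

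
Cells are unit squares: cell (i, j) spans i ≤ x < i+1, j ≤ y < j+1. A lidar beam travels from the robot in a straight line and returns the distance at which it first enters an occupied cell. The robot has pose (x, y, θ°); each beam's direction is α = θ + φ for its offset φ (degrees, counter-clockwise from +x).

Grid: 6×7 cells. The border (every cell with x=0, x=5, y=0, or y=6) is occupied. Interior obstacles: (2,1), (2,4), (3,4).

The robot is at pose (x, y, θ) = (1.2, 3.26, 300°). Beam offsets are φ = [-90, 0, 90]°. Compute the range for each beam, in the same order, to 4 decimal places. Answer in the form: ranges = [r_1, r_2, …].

beam 1: φ=-90°, α=210°
  direction (-0.8660, -0.5000); cell (1,3); t to first gridline: x 0.2309, y 0.5200 (then +1.1547 / +2.0000)
    (0,3) via x @ 0.2309  # hit
  → r_1 = 0.2309
beam 2: φ=0°, α=300°
  direction (0.5000, -0.8660); cell (1,3); t to first gridline: x 1.6000, y 0.3002 (then +2.0000 / +1.1547)
    (1,2) via y @ 0.3002
    (1,1) via y @ 1.4549
    (2,1) via x @ 1.6000  # hit
  → r_2 = 1.6000
beam 3: φ=90°, α=30°
  direction (0.8660, 0.5000); cell (1,3); t to first gridline: x 0.9238, y 1.4800 (then +1.1547 / +2.0000)
    (2,3) via x @ 0.9238
    (2,4) via y @ 1.4800  # hit
  → r_3 = 1.4800

ranges = [0.2309, 1.6000, 1.4800]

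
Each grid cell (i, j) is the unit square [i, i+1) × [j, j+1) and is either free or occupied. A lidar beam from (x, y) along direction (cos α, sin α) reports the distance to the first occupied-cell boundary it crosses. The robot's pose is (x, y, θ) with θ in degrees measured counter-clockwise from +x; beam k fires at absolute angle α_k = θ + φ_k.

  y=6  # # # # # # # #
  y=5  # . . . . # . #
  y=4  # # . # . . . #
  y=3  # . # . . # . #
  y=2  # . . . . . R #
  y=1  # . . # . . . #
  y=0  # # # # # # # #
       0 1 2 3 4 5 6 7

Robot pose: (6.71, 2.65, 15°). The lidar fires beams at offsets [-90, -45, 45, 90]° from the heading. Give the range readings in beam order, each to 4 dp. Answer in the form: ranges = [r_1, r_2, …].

beam 1: φ=-90°, α=285°
  dir = (cos 285°, sin 285°) = (0.2588, -0.9659); from cell (6,2)
  next x-line at t=1.1205, next y-line at t=0.6729; Δt_x=3.8637, Δt_y=1.0353
    y: enter (6,1) at t=0.6729
    x: enter (7,1) at t=1.1205 ← occupied
  → r_1 = 1.1205
beam 2: φ=-45°, α=330°
  dir = (cos 330°, sin 330°) = (0.8660, -0.5000); from cell (6,2)
  next x-line at t=0.3349, next y-line at t=1.3000; Δt_x=1.1547, Δt_y=2.0000
    x: enter (7,2) at t=0.3349 ← occupied
  → r_2 = 0.3349
beam 3: φ=45°, α=60°
  dir = (cos 60°, sin 60°) = (0.5000, 0.8660); from cell (6,2)
  next x-line at t=0.5800, next y-line at t=0.4041; Δt_x=2.0000, Δt_y=1.1547
    y: enter (6,3) at t=0.4041
    x: enter (7,3) at t=0.5800 ← occupied
  → r_3 = 0.5800
beam 4: φ=90°, α=105°
  dir = (cos 105°, sin 105°) = (-0.2588, 0.9659); from cell (6,2)
  next x-line at t=2.7432, next y-line at t=0.3623; Δt_x=3.8637, Δt_y=1.0353
    y: enter (6,3) at t=0.3623
    y: enter (6,4) at t=1.3976
    y: enter (6,5) at t=2.4329
    x: enter (5,5) at t=2.7432 ← occupied
  → r_4 = 2.7432

ranges = [1.1205, 0.3349, 0.5800, 2.7432]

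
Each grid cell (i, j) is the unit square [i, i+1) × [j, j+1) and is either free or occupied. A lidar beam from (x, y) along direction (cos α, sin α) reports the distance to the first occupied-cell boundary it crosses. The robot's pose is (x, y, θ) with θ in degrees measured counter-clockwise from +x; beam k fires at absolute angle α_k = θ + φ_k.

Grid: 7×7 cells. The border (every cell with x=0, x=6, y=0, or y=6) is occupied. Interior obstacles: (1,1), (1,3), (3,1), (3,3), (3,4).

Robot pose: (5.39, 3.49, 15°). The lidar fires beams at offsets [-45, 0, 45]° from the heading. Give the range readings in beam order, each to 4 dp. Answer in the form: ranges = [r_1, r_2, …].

beam 1: φ=-45°, α=330°
  dir = (cos 330°, sin 330°) = (0.8660, -0.5000); from cell (5,3)
  next x-line at t=0.7044, next y-line at t=0.9800; Δt_x=1.1547, Δt_y=2.0000
    x: enter (6,3) at t=0.7044 ← occupied
  → r_1 = 0.7044
beam 2: φ=0°, α=15°
  dir = (cos 15°, sin 15°) = (0.9659, 0.2588); from cell (5,3)
  next x-line at t=0.6315, next y-line at t=1.9705; Δt_x=1.0353, Δt_y=3.8637
    x: enter (6,3) at t=0.6315 ← occupied
  → r_2 = 0.6315
beam 3: φ=45°, α=60°
  dir = (cos 60°, sin 60°) = (0.5000, 0.8660); from cell (5,3)
  next x-line at t=1.2200, next y-line at t=0.5889; Δt_x=2.0000, Δt_y=1.1547
    y: enter (5,4) at t=0.5889
    x: enter (6,4) at t=1.2200 ← occupied
  → r_3 = 1.2200

ranges = [0.7044, 0.6315, 1.2200]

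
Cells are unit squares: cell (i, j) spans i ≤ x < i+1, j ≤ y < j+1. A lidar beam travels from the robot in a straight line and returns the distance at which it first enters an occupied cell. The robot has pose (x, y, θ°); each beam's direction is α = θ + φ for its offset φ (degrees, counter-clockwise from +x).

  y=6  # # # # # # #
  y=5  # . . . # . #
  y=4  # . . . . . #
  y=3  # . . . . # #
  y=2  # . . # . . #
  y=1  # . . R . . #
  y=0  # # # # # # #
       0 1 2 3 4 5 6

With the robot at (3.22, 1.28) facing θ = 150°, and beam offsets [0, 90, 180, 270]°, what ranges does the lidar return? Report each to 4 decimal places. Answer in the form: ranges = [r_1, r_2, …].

beam 1: φ=0°, α=150°
  direction (-0.8660, 0.5000); cell (3,1); t to first gridline: x 0.2540, y 1.4400 (then +1.1547 / +2.0000)
    (2,1) via x @ 0.2540
    (1,1) via x @ 1.4087
    (1,2) via y @ 1.4400
    (0,2) via x @ 2.5634  # hit
  → r_1 = 2.5634
beam 2: φ=90°, α=240°
  direction (-0.5000, -0.8660); cell (3,1); t to first gridline: x 0.4400, y 0.3233 (then +2.0000 / +1.1547)
    (3,0) via y @ 0.3233  # hit
  → r_2 = 0.3233
beam 3: φ=180°, α=330°
  direction (0.8660, -0.5000); cell (3,1); t to first gridline: x 0.9007, y 0.5600 (then +1.1547 / +2.0000)
    (3,0) via y @ 0.5600  # hit
  → r_3 = 0.5600
beam 4: φ=270°, α=60°
  direction (0.5000, 0.8660); cell (3,1); t to first gridline: x 1.5600, y 0.8314 (then +2.0000 / +1.1547)
    (3,2) via y @ 0.8314  # hit
  → r_4 = 0.8314

ranges = [2.5634, 0.3233, 0.5600, 0.8314]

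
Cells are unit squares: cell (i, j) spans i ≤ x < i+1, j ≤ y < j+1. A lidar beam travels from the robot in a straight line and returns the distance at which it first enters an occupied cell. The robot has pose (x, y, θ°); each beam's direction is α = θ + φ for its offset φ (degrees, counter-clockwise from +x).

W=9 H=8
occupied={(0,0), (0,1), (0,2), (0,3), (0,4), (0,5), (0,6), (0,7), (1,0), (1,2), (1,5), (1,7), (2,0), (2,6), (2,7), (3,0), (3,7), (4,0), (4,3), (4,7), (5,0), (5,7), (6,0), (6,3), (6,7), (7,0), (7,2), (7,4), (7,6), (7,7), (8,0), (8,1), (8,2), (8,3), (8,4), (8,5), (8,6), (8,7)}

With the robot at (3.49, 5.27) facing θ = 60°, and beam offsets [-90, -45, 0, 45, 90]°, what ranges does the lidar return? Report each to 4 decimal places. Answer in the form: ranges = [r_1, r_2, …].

beam 1: φ=-90°, α=330°
  direction (0.8660, -0.5000); cell (3,5); t to first gridline: x 0.5889, y 0.5400 (then +1.1547 / +2.0000)
    (3,4) via y @ 0.5400
    (4,4) via x @ 0.5889
    (5,4) via x @ 1.7436
    (5,3) via y @ 2.5400
    (6,3) via x @ 2.8983  # hit
  → r_1 = 2.8983
beam 2: φ=-45°, α=15°
  direction (0.9659, 0.2588); cell (3,5); t to first gridline: x 0.5280, y 2.8205 (then +1.0353 / +3.8637)
    (4,5) via x @ 0.5280
    (5,5) via x @ 1.5633
    (6,5) via x @ 2.5985
    (6,6) via y @ 2.8205
    (7,6) via x @ 3.6338  # hit
  → r_2 = 3.6338
beam 3: φ=0°, α=60°
  direction (0.5000, 0.8660); cell (3,5); t to first gridline: x 1.0200, y 0.8429 (then +2.0000 / +1.1547)
    (3,6) via y @ 0.8429
    (4,6) via x @ 1.0200
    (4,7) via y @ 1.9976  # hit
  → r_3 = 1.9976
beam 4: φ=45°, α=105°
  direction (-0.2588, 0.9659); cell (3,5); t to first gridline: x 1.8932, y 0.7558 (then +3.8637 / +1.0353)
    (3,6) via y @ 0.7558
    (3,7) via y @ 1.7910  # hit
  → r_4 = 1.7910
beam 5: φ=90°, α=150°
  direction (-0.8660, 0.5000); cell (3,5); t to first gridline: x 0.5658, y 1.4600 (then +1.1547 / +2.0000)
    (2,5) via x @ 0.5658
    (2,6) via y @ 1.4600  # hit
  → r_5 = 1.4600

ranges = [2.8983, 3.6338, 1.9976, 1.7910, 1.4600]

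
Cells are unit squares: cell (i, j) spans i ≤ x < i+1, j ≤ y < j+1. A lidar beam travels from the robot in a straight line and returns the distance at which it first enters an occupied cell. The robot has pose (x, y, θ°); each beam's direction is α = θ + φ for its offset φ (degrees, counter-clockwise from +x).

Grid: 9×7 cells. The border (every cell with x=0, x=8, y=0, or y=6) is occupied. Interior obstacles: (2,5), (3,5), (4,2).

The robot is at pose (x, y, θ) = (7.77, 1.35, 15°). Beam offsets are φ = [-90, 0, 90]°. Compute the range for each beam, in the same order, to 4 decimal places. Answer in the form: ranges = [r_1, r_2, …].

ranges = [0.3623, 0.2381, 4.8140]

beam 1: φ=-90°, α=285°
  d=(0.2588,-0.9659)  start (7,1)  tX=0.8887 tY=0.3623  stride 1/|dx|=3.8637 1/|dy|=1.0353
    cross y-line → (7,0), t=0.3623 (wall)
  → r_1 = 0.3623
beam 2: φ=0°, α=15°
  d=(0.9659,0.2588)  start (7,1)  tX=0.2381 tY=2.5114  stride 1/|dx|=1.0353 1/|dy|=3.8637
    cross x-line → (8,1), t=0.2381 (wall)
  → r_2 = 0.2381
beam 3: φ=90°, α=105°
  d=(-0.2588,0.9659)  start (7,1)  tX=2.9751 tY=0.6729  stride 1/|dx|=3.8637 1/|dy|=1.0353
    cross y-line → (7,2), t=0.6729
    cross y-line → (7,3), t=1.7082
    cross y-line → (7,4), t=2.7435
    cross x-line → (6,4), t=2.9751
    cross y-line → (6,5), t=3.7788
    cross y-line → (6,6), t=4.8140 (wall)
  → r_3 = 4.8140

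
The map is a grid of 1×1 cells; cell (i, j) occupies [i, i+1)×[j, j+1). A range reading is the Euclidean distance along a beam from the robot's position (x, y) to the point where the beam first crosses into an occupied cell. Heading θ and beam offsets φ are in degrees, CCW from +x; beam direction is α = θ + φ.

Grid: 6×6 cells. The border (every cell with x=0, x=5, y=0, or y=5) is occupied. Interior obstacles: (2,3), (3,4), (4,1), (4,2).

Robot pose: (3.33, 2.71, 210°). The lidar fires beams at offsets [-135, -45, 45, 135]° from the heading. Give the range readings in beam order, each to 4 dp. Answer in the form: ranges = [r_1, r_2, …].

beam 1: φ=-135°, α=75°
  d=(0.2588,0.9659)  start (3,2)  tX=2.5887 tY=0.3002  stride 1/|dx|=3.8637 1/|dy|=1.0353
    cross y-line → (3,3), t=0.3002
    cross y-line → (3,4), t=1.3355 (wall)
  → r_1 = 1.3355
beam 2: φ=-45°, α=165°
  d=(-0.9659,0.2588)  start (3,2)  tX=0.3416 tY=1.1205  stride 1/|dx|=1.0353 1/|dy|=3.8637
    cross x-line → (2,2), t=0.3416
    cross y-line → (2,3), t=1.1205 (wall)
  → r_2 = 1.1205
beam 3: φ=45°, α=255°
  d=(-0.2588,-0.9659)  start (3,2)  tX=1.2750 tY=0.7350  stride 1/|dx|=3.8637 1/|dy|=1.0353
    cross y-line → (3,1), t=0.7350
    cross x-line → (2,1), t=1.2750
    cross y-line → (2,0), t=1.7703 (wall)
  → r_3 = 1.7703
beam 4: φ=135°, α=345°
  d=(0.9659,-0.2588)  start (3,2)  tX=0.6936 tY=2.7432  stride 1/|dx|=1.0353 1/|dy|=3.8637
    cross x-line → (4,2), t=0.6936 (wall)
  → r_4 = 0.6936

ranges = [1.3355, 1.1205, 1.7703, 0.6936]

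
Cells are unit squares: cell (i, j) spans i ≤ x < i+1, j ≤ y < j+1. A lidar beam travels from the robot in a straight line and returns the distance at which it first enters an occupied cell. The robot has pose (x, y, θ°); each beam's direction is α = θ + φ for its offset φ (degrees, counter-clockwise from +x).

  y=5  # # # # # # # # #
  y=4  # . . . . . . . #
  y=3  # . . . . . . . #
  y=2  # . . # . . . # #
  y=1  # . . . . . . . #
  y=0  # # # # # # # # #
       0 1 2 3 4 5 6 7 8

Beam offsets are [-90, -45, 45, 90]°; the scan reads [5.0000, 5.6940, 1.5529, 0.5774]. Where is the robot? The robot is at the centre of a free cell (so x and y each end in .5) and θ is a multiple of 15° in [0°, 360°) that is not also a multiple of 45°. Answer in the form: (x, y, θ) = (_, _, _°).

(x, y, θ) = (6.5, 2.5, 240°)

The pose lattice has 26·16 = 416 candidates. Test each by forward raycasting.
  (5.5, 2.5, 330°): beam 1 = 1.7321 ≠ 5.0000 ✗
  (2.5, 3.5, 345°): beam 1 = 2.5882 ≠ 5.0000 ✗
  (1.5, 4.5, 300°): beam 1 = 0.5774 ≠ 5.0000 ✗
  (2.5, 3.5, 300°): beam 1 = 1.7321 ≠ 5.0000 ✗
  (2.5, 3.5, 15°): beam 1 = 2.5882 ≠ 5.0000 ✗
  …
  (6.5, 2.5, 240°): r_1=5.0000, r_2=5.6940, r_3=1.5529, r_4=0.5774 — all match ✓
Only this pose fits every beam.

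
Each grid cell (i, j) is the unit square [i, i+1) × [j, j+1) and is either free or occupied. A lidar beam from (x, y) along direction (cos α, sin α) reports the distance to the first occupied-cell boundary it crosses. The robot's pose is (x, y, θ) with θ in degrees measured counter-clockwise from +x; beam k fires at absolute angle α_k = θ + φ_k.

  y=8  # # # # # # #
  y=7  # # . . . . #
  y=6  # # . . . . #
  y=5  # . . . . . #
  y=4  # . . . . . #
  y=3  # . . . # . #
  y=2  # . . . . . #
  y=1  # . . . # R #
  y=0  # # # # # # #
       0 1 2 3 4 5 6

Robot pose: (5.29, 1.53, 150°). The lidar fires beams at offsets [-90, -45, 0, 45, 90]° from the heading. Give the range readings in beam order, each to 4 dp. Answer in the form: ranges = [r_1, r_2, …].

ranges = [1.4200, 1.5219, 0.3349, 0.3002, 0.5800]

beam 1: φ=-90°, α=60°
  direction (0.5000, 0.8660); cell (5,1); t to first gridline: x 1.4200, y 0.5427 (then +2.0000 / +1.1547)
    (5,2) via y @ 0.5427
    (6,2) via x @ 1.4200  # hit
  → r_1 = 1.4200
beam 2: φ=-45°, α=105°
  direction (-0.2588, 0.9659); cell (5,1); t to first gridline: x 1.1205, y 0.4866 (then +3.8637 / +1.0353)
    (5,2) via y @ 0.4866
    (4,2) via x @ 1.1205
    (4,3) via y @ 1.5219  # hit
  → r_2 = 1.5219
beam 3: φ=0°, α=150°
  direction (-0.8660, 0.5000); cell (5,1); t to first gridline: x 0.3349, y 0.9400 (then +1.1547 / +2.0000)
    (4,1) via x @ 0.3349  # hit
  → r_3 = 0.3349
beam 4: φ=45°, α=195°
  direction (-0.9659, -0.2588); cell (5,1); t to first gridline: x 0.3002, y 2.0478 (then +1.0353 / +3.8637)
    (4,1) via x @ 0.3002  # hit
  → r_4 = 0.3002
beam 5: φ=90°, α=240°
  direction (-0.5000, -0.8660); cell (5,1); t to first gridline: x 0.5800, y 0.6120 (then +2.0000 / +1.1547)
    (4,1) via x @ 0.5800  # hit
  → r_5 = 0.5800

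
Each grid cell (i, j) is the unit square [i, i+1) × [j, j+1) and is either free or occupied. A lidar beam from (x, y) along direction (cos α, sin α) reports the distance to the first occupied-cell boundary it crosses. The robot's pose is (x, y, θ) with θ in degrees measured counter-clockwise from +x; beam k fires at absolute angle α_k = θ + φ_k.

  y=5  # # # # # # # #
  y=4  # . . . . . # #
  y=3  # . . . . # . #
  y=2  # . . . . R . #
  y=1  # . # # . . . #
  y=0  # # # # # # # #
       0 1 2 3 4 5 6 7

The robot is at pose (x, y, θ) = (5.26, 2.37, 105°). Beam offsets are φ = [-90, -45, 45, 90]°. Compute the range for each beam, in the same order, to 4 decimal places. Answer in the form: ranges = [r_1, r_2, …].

beam 1: φ=-90°, α=15°
  cosα=0.9659 sinα=0.2588 | (5,2) | tMaxX 0.7661 tMaxY 2.4341 | tΔX 1.0353 tΔY 3.8637
    t=0.7661 [x] (6,2)
    t=1.8014 [x] (7,2) — stop
  → r_1 = 1.8014
beam 2: φ=-45°, α=60°
  cosα=0.5000 sinα=0.8660 | (5,2) | tMaxX 1.4800 tMaxY 0.7275 | tΔX 2.0000 tΔY 1.1547
    t=0.7275 [y] (5,3) — stop
  → r_2 = 0.7275
beam 3: φ=45°, α=150°
  cosα=-0.8660 sinα=0.5000 | (5,2) | tMaxX 0.3002 tMaxY 1.2600 | tΔX 1.1547 tΔY 2.0000
    t=0.3002 [x] (4,2)
    t=1.2600 [y] (4,3)
    t=1.4549 [x] (3,3)
    t=2.6096 [x] (2,3)
    t=3.2600 [y] (2,4)
    t=3.7643 [x] (1,4)
    t=4.9190 [x] (0,4) — stop
  → r_3 = 4.9190
beam 4: φ=90°, α=195°
  cosα=-0.9659 sinα=-0.2588 | (5,2) | tMaxX 0.2692 tMaxY 1.4296 | tΔX 1.0353 tΔY 3.8637
    t=0.2692 [x] (4,2)
    t=1.3044 [x] (3,2)
    t=1.4296 [y] (3,1) — stop
  → r_4 = 1.4296

ranges = [1.8014, 0.7275, 4.9190, 1.4296]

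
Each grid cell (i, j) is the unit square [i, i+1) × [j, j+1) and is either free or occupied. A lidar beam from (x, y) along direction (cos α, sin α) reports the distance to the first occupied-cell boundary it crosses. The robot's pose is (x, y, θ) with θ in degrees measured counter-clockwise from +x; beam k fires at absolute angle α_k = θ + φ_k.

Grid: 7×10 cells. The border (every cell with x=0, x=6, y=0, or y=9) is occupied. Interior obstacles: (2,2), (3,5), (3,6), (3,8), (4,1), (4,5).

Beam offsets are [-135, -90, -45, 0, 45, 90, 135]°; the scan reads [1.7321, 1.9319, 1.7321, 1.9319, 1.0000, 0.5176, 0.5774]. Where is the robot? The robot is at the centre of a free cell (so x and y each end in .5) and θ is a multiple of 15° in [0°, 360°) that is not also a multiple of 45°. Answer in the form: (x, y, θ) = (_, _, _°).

Candidates: 34 free-cell centres × 16 headings = 544 poses. Raycast each; keep the one whose scan matches to 4 dp.
  (5.5, 8.5, 15°): beam 1 = 2.8868 ≠ 1.7321 ✗
  (2.5, 1.5, 255°): beam 1 = 0.5774 ≠ 1.7321 ✗
  (1.5, 3.5, 285°): beam 1 = 0.5774 ≠ 1.7321 ✗
  (1.5, 7.5, 105°): beam 4 = 1.5529 ≠ 1.9319 ✗
  …
  (5.5, 7.5, 255°): r_1=1.7321, r_2=1.9319, r_3=1.7321, r_4=1.9319, r_5=1.0000, r_6=0.5176, r_7=0.5774 — all match ✓
Unique over the lattice → pose = (5.5, 7.5, 255°).

(x, y, θ) = (5.5, 7.5, 255°)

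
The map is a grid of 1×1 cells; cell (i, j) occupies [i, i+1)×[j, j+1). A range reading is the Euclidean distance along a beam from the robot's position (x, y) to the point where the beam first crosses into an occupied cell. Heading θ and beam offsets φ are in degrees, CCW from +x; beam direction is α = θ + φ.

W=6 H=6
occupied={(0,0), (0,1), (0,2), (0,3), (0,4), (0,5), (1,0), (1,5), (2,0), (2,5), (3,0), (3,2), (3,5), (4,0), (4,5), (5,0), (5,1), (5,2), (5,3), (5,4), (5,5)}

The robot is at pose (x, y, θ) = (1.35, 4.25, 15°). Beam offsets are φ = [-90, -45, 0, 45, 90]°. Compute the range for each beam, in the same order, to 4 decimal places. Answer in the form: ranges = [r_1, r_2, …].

beam 1: φ=-90°, α=285°
  d=(0.2588,-0.9659)  start (1,4)  tX=2.5114 tY=0.2588  stride 1/|dx|=3.8637 1/|dy|=1.0353
    cross y-line → (1,3), t=0.2588
    cross y-line → (1,2), t=1.2941
    cross y-line → (1,1), t=2.3294
    cross x-line → (2,1), t=2.5114
    cross y-line → (2,0), t=3.3646 (wall)
  → r_1 = 3.3646
beam 2: φ=-45°, α=330°
  d=(0.8660,-0.5000)  start (1,4)  tX=0.7506 tY=0.5000  stride 1/|dx|=1.1547 1/|dy|=2.0000
    cross y-line → (1,3), t=0.5000
    cross x-line → (2,3), t=0.7506
    cross x-line → (3,3), t=1.9053
    cross y-line → (3,2), t=2.5000 (wall)
  → r_2 = 2.5000
beam 3: φ=0°, α=15°
  d=(0.9659,0.2588)  start (1,4)  tX=0.6729 tY=2.8978  stride 1/|dx|=1.0353 1/|dy|=3.8637
    cross x-line → (2,4), t=0.6729
    cross x-line → (3,4), t=1.7082
    cross x-line → (4,4), t=2.7435
    cross y-line → (4,5), t=2.8978 (wall)
  → r_3 = 2.8978
beam 4: φ=45°, α=60°
  d=(0.5000,0.8660)  start (1,4)  tX=1.3000 tY=0.8660  stride 1/|dx|=2.0000 1/|dy|=1.1547
    cross y-line → (1,5), t=0.8660 (wall)
  → r_4 = 0.8660
beam 5: φ=90°, α=105°
  d=(-0.2588,0.9659)  start (1,4)  tX=1.3523 tY=0.7765  stride 1/|dx|=3.8637 1/|dy|=1.0353
    cross y-line → (1,5), t=0.7765 (wall)
  → r_5 = 0.7765

ranges = [3.3646, 2.5000, 2.8978, 0.8660, 0.7765]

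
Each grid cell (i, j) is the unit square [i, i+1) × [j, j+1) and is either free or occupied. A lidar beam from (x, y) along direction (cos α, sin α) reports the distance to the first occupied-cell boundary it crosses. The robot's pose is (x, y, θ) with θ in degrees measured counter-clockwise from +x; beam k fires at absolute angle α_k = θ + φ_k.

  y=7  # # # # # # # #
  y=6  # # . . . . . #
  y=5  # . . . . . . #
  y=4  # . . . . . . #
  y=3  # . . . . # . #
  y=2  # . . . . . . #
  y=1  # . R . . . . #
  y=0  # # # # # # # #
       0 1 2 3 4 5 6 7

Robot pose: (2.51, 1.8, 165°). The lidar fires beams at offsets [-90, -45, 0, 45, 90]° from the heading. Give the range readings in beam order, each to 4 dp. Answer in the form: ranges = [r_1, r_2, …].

beam 1: φ=-90°, α=75°
  cosα=0.2588 sinα=0.9659 | (2,1) | tMaxX 1.8932 tMaxY 0.2071 | tΔX 3.8637 tΔY 1.0353
    t=0.2071 [y] (2,2)
    t=1.2423 [y] (2,3)
    t=1.8932 [x] (3,3)
    t=2.2776 [y] (3,4)
    t=3.3129 [y] (3,5)
    t=4.3482 [y] (3,6)
    t=5.3834 [y] (3,7) — stop
  → r_1 = 5.3834
beam 2: φ=-45°, α=120°
  cosα=-0.5000 sinα=0.8660 | (2,1) | tMaxX 1.0200 tMaxY 0.2309 | tΔX 2.0000 tΔY 1.1547
    t=0.2309 [y] (2,2)
    t=1.0200 [x] (1,2)
    t=1.3856 [y] (1,3)
    t=2.5403 [y] (1,4)
    t=3.0200 [x] (0,4) — stop
  → r_2 = 3.0200
beam 3: φ=0°, α=165°
  cosα=-0.9659 sinα=0.2588 | (2,1) | tMaxX 0.5280 tMaxY 0.7727 | tΔX 1.0353 tΔY 3.8637
    t=0.5280 [x] (1,1)
    t=0.7727 [y] (1,2)
    t=1.5633 [x] (0,2) — stop
  → r_3 = 1.5633
beam 4: φ=45°, α=210°
  cosα=-0.8660 sinα=-0.5000 | (2,1) | tMaxX 0.5889 tMaxY 1.6000 | tΔX 1.1547 tΔY 2.0000
    t=0.5889 [x] (1,1)
    t=1.6000 [y] (1,0) — stop
  → r_4 = 1.6000
beam 5: φ=90°, α=255°
  cosα=-0.2588 sinα=-0.9659 | (2,1) | tMaxX 1.9705 tMaxY 0.8282 | tΔX 3.8637 tΔY 1.0353
    t=0.8282 [y] (2,0) — stop
  → r_5 = 0.8282

ranges = [5.3834, 3.0200, 1.5633, 1.6000, 0.8282]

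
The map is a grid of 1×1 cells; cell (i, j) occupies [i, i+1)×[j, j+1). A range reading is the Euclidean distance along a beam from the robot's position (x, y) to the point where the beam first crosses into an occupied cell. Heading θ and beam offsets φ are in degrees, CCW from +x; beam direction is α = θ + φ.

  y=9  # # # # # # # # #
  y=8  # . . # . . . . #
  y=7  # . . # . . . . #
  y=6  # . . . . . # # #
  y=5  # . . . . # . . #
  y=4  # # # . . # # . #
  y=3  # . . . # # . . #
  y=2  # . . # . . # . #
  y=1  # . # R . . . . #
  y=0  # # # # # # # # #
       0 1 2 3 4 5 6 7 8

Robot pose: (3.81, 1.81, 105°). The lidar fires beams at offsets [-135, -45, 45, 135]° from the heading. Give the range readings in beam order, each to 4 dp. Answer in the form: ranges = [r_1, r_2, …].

ranges = [1.6200, 0.2194, 0.3800, 0.9353]

beam 1: φ=-135°, α=330°
  dir = (cos 330°, sin 330°) = (0.8660, -0.5000); from cell (3,1)
  next x-line at t=0.2194, next y-line at t=1.6200; Δt_x=1.1547, Δt_y=2.0000
    x: enter (4,1) at t=0.2194
    x: enter (5,1) at t=1.3741
    y: enter (5,0) at t=1.6200 ← occupied
  → r_1 = 1.6200
beam 2: φ=-45°, α=60°
  dir = (cos 60°, sin 60°) = (0.5000, 0.8660); from cell (3,1)
  next x-line at t=0.3800, next y-line at t=0.2194; Δt_x=2.0000, Δt_y=1.1547
    y: enter (3,2) at t=0.2194 ← occupied
  → r_2 = 0.2194
beam 3: φ=45°, α=150°
  dir = (cos 150°, sin 150°) = (-0.8660, 0.5000); from cell (3,1)
  next x-line at t=0.9353, next y-line at t=0.3800; Δt_x=1.1547, Δt_y=2.0000
    y: enter (3,2) at t=0.3800 ← occupied
  → r_3 = 0.3800
beam 4: φ=135°, α=240°
  dir = (cos 240°, sin 240°) = (-0.5000, -0.8660); from cell (3,1)
  next x-line at t=1.6200, next y-line at t=0.9353; Δt_x=2.0000, Δt_y=1.1547
    y: enter (3,0) at t=0.9353 ← occupied
  → r_4 = 0.9353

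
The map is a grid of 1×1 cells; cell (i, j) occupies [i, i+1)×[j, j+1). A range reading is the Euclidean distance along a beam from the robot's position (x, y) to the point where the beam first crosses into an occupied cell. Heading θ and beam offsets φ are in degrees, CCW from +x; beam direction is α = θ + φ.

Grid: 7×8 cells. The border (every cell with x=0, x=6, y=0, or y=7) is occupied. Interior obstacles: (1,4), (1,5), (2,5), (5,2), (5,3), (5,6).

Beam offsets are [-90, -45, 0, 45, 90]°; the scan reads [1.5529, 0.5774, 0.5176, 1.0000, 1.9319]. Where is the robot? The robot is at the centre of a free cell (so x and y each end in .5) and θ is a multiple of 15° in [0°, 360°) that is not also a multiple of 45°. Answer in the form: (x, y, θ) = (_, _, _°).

(x, y, θ) = (3.5, 6.5, 105°)

Candidates: 24 free-cell centres × 16 headings = 384 poses. Raycast each; keep the one whose scan matches to 4 dp.
  (3.5, 6.5, 75°): beam 2 = 1.0000 ≠ 0.5774 ✗
  (5.5, 1.5, 165°): beam 1 = 0.5176 ≠ 1.5529 ✗
  (4.5, 1.5, 15°): beam 1 = 0.5176 ≠ 1.5529 ✗
  (1.5, 6.5, 285°): beam 1 = 0.5176 ≠ 1.5529 ✗
  …
  (3.5, 6.5, 105°): r_1=1.5529, r_2=0.5774, r_3=0.5176, r_4=1.0000, r_5=1.9319 — all match ✓
No second candidate reproduces the full scan.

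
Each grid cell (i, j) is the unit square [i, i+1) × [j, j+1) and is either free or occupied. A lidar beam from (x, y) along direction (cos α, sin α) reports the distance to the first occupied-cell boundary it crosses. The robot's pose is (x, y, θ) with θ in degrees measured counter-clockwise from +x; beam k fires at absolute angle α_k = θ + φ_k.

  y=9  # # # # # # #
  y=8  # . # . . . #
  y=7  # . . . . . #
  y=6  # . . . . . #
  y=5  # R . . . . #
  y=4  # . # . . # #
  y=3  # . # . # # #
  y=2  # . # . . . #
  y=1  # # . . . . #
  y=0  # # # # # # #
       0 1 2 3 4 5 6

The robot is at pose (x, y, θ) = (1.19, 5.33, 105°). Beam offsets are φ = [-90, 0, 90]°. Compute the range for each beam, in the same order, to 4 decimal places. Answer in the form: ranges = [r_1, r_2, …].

ranges = [4.9797, 0.7341, 0.1967]

beam 1: φ=-90°, α=15°
  cosα=0.9659 sinα=0.2588 | (1,5) | tMaxX 0.8386 tMaxY 2.5887 | tΔX 1.0353 tΔY 3.8637
    t=0.8386 [x] (2,5)
    t=1.8738 [x] (3,5)
    t=2.5887 [y] (3,6)
    t=2.9091 [x] (4,6)
    t=3.9444 [x] (5,6)
    t=4.9797 [x] (6,6) — stop
  → r_1 = 4.9797
beam 2: φ=0°, α=105°
  cosα=-0.2588 sinα=0.9659 | (1,5) | tMaxX 0.7341 tMaxY 0.6936 | tΔX 3.8637 tΔY 1.0353
    t=0.6936 [y] (1,6)
    t=0.7341 [x] (0,6) — stop
  → r_2 = 0.7341
beam 3: φ=90°, α=195°
  cosα=-0.9659 sinα=-0.2588 | (1,5) | tMaxX 0.1967 tMaxY 1.2750 | tΔX 1.0353 tΔY 3.8637
    t=0.1967 [x] (0,5) — stop
  → r_3 = 0.1967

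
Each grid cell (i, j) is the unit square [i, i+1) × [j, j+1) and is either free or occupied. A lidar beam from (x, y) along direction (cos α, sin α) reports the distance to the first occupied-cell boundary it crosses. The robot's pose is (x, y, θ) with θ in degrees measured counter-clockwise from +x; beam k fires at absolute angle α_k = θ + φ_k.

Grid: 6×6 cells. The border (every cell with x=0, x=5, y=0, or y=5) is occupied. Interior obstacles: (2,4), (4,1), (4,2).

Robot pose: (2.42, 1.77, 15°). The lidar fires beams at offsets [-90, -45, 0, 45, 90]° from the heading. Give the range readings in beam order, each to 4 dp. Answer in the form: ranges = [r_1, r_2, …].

ranges = [0.7972, 1.5400, 1.6357, 3.7297, 3.3439]

beam 1: φ=-90°, α=285°
  dir = (cos 285°, sin 285°) = (0.2588, -0.9659); from cell (2,1)
  next x-line at t=2.2409, next y-line at t=0.7972; Δt_x=3.8637, Δt_y=1.0353
    y: enter (2,0) at t=0.7972 ← occupied
  → r_1 = 0.7972
beam 2: φ=-45°, α=330°
  dir = (cos 330°, sin 330°) = (0.8660, -0.5000); from cell (2,1)
  next x-line at t=0.6697, next y-line at t=1.5400; Δt_x=1.1547, Δt_y=2.0000
    x: enter (3,1) at t=0.6697
    y: enter (3,0) at t=1.5400 ← occupied
  → r_2 = 1.5400
beam 3: φ=0°, α=15°
  dir = (cos 15°, sin 15°) = (0.9659, 0.2588); from cell (2,1)
  next x-line at t=0.6005, next y-line at t=0.8887; Δt_x=1.0353, Δt_y=3.8637
    x: enter (3,1) at t=0.6005
    y: enter (3,2) at t=0.8887
    x: enter (4,2) at t=1.6357 ← occupied
  → r_3 = 1.6357
beam 4: φ=45°, α=60°
  dir = (cos 60°, sin 60°) = (0.5000, 0.8660); from cell (2,1)
  next x-line at t=1.1600, next y-line at t=0.2656; Δt_x=2.0000, Δt_y=1.1547
    y: enter (2,2) at t=0.2656
    x: enter (3,2) at t=1.1600
    y: enter (3,3) at t=1.4203
    y: enter (3,4) at t=2.5750
    x: enter (4,4) at t=3.1600
    y: enter (4,5) at t=3.7297 ← occupied
  → r_4 = 3.7297
beam 5: φ=90°, α=105°
  dir = (cos 105°, sin 105°) = (-0.2588, 0.9659); from cell (2,1)
  next x-line at t=1.6228, next y-line at t=0.2381; Δt_x=3.8637, Δt_y=1.0353
    y: enter (2,2) at t=0.2381
    y: enter (2,3) at t=1.2734
    x: enter (1,3) at t=1.6228
    y: enter (1,4) at t=2.3087
    y: enter (1,5) at t=3.3439 ← occupied
  → r_5 = 3.3439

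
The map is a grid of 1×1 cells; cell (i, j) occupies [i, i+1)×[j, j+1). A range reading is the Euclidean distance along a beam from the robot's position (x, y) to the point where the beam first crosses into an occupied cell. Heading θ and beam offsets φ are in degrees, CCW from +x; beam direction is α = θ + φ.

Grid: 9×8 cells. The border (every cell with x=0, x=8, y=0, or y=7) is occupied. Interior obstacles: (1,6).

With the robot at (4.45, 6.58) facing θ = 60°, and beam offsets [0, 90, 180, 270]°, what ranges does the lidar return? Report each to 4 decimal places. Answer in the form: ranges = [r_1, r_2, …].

ranges = [0.4850, 0.8400, 6.4432, 4.0992]

beam 1: φ=0°, α=60°
  d=(0.5000,0.8660)  start (4,6)  tX=1.1000 tY=0.4850  stride 1/|dx|=2.0000 1/|dy|=1.1547
    cross y-line → (4,7), t=0.4850 (wall)
  → r_1 = 0.4850
beam 2: φ=90°, α=150°
  d=(-0.8660,0.5000)  start (4,6)  tX=0.5196 tY=0.8400  stride 1/|dx|=1.1547 1/|dy|=2.0000
    cross x-line → (3,6), t=0.5196
    cross y-line → (3,7), t=0.8400 (wall)
  → r_2 = 0.8400
beam 3: φ=180°, α=240°
  d=(-0.5000,-0.8660)  start (4,6)  tX=0.9000 tY=0.6697  stride 1/|dx|=2.0000 1/|dy|=1.1547
    cross y-line → (4,5), t=0.6697
    cross x-line → (3,5), t=0.9000
    cross y-line → (3,4), t=1.8244
    cross x-line → (2,4), t=2.9000
    cross y-line → (2,3), t=2.9791
    cross y-line → (2,2), t=4.1338
    cross x-line → (1,2), t=4.9000
    cross y-line → (1,1), t=5.2885
    cross y-line → (1,0), t=6.4432 (wall)
  → r_3 = 6.4432
beam 4: φ=270°, α=330°
  d=(0.8660,-0.5000)  start (4,6)  tX=0.6351 tY=1.1600  stride 1/|dx|=1.1547 1/|dy|=2.0000
    cross x-line → (5,6), t=0.6351
    cross y-line → (5,5), t=1.1600
    cross x-line → (6,5), t=1.7898
    cross x-line → (7,5), t=2.9445
    cross y-line → (7,4), t=3.1600
    cross x-line → (8,4), t=4.0992 (wall)
  → r_4 = 4.0992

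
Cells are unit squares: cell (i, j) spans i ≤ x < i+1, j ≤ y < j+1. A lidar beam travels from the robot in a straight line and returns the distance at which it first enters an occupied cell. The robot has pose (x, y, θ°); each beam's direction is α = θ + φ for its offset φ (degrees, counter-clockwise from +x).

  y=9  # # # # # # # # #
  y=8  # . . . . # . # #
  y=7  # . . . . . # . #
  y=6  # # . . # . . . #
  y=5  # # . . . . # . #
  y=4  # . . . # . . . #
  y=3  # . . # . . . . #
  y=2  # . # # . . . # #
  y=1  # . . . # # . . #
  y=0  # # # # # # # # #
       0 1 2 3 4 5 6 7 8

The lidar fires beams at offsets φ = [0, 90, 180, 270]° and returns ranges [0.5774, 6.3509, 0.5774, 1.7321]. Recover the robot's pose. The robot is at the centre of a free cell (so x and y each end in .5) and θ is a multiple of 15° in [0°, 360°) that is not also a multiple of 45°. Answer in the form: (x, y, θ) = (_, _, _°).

(x, y, θ) = (6.5, 6.5, 120°)

Enumerate (i+0.5, j+0.5, θ) over the 42 free cells and 16 admissible headings. For each, cast all 4 beams and compare to the given ranges.
  (3.5, 5.5, 210°): beam 1 = 2.8868 ≠ 0.5774 ✗
  (5.5, 6.5, 30°): beam 1 = 1.0000 ≠ 0.5774 ✗
  (2.5, 1.5, 165°): beam 1 = 1.5529 ≠ 0.5774 ✗
  …
  (6.5, 6.5, 120°): r_1=0.5774, r_2=6.3509, r_3=0.5774, r_4=1.7321 — all match ✓
No second candidate reproduces the full scan.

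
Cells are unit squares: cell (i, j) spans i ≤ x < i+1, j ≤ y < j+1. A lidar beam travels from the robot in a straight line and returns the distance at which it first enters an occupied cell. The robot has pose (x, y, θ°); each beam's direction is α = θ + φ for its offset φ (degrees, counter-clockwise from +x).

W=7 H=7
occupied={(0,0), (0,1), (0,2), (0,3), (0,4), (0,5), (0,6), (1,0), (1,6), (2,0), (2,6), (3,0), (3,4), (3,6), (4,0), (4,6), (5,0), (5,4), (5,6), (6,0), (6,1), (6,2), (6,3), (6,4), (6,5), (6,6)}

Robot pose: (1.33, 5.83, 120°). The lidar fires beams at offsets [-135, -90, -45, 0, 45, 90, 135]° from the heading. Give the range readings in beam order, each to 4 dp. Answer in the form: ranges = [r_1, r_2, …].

ranges = [3.7995, 0.3400, 0.1760, 0.1963, 0.3416, 0.3811, 1.2750]

beam 1: φ=-135°, α=345°
  direction (0.9659, -0.2588); cell (1,5); t to first gridline: x 0.6936, y 3.2069 (then +1.0353 / +3.8637)
    (2,5) via x @ 0.6936
    (3,5) via x @ 1.7289
    (4,5) via x @ 2.7642
    (4,4) via y @ 3.2069
    (5,4) via x @ 3.7995  # hit
  → r_1 = 3.7995
beam 2: φ=-90°, α=30°
  direction (0.8660, 0.5000); cell (1,5); t to first gridline: x 0.7736, y 0.3400 (then +1.1547 / +2.0000)
    (1,6) via y @ 0.3400  # hit
  → r_2 = 0.3400
beam 3: φ=-45°, α=75°
  direction (0.2588, 0.9659); cell (1,5); t to first gridline: x 2.5887, y 0.1760 (then +3.8637 / +1.0353)
    (1,6) via y @ 0.1760  # hit
  → r_3 = 0.1760
beam 4: φ=0°, α=120°
  direction (-0.5000, 0.8660); cell (1,5); t to first gridline: x 0.6600, y 0.1963 (then +2.0000 / +1.1547)
    (1,6) via y @ 0.1963  # hit
  → r_4 = 0.1963
beam 5: φ=45°, α=165°
  direction (-0.9659, 0.2588); cell (1,5); t to first gridline: x 0.3416, y 0.6568 (then +1.0353 / +3.8637)
    (0,5) via x @ 0.3416  # hit
  → r_5 = 0.3416
beam 6: φ=90°, α=210°
  direction (-0.8660, -0.5000); cell (1,5); t to first gridline: x 0.3811, y 1.6600 (then +1.1547 / +2.0000)
    (0,5) via x @ 0.3811  # hit
  → r_6 = 0.3811
beam 7: φ=135°, α=255°
  direction (-0.2588, -0.9659); cell (1,5); t to first gridline: x 1.2750, y 0.8593 (then +3.8637 / +1.0353)
    (1,4) via y @ 0.8593
    (0,4) via x @ 1.2750  # hit
  → r_7 = 1.2750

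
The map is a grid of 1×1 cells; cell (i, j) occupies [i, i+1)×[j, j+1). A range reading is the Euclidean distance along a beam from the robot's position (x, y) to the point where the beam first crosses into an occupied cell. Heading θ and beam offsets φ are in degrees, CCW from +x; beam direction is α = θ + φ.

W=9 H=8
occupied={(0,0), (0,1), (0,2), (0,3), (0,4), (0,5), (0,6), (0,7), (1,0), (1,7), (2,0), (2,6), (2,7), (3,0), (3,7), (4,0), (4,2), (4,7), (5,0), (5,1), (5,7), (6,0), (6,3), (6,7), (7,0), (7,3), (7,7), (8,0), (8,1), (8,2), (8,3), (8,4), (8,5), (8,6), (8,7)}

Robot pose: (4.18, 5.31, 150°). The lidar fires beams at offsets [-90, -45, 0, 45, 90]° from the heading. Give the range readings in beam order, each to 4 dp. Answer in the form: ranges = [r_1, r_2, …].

beam 1: φ=-90°, α=60°
  cosα=0.5000 sinα=0.8660 | (4,5) | tMaxX 1.6400 tMaxY 0.7967 | tΔX 2.0000 tΔY 1.1547
    t=0.7967 [y] (4,6)
    t=1.6400 [x] (5,6)
    t=1.9514 [y] (5,7) — stop
  → r_1 = 1.9514
beam 2: φ=-45°, α=105°
  cosα=-0.2588 sinα=0.9659 | (4,5) | tMaxX 0.6955 tMaxY 0.7143 | tΔX 3.8637 tΔY 1.0353
    t=0.6955 [x] (3,5)
    t=0.7143 [y] (3,6)
    t=1.7496 [y] (3,7) — stop
  → r_2 = 1.7496
beam 3: φ=0°, α=150°
  cosα=-0.8660 sinα=0.5000 | (4,5) | tMaxX 0.2078 tMaxY 1.3800 | tΔX 1.1547 tΔY 2.0000
    t=0.2078 [x] (3,5)
    t=1.3625 [x] (2,5)
    t=1.3800 [y] (2,6) — stop
  → r_3 = 1.3800
beam 4: φ=45°, α=195°
  cosα=-0.9659 sinα=-0.2588 | (4,5) | tMaxX 0.1863 tMaxY 1.1977 | tΔX 1.0353 tΔY 3.8637
    t=0.1863 [x] (3,5)
    t=1.1977 [y] (3,4)
    t=1.2216 [x] (2,4)
    t=2.2569 [x] (1,4)
    t=3.2922 [x] (0,4) — stop
  → r_4 = 3.2922
beam 5: φ=90°, α=240°
  cosα=-0.5000 sinα=-0.8660 | (4,5) | tMaxX 0.3600 tMaxY 0.3580 | tΔX 2.0000 tΔY 1.1547
    t=0.3580 [y] (4,4)
    t=0.3600 [x] (3,4)
    t=1.5127 [y] (3,3)
    t=2.3600 [x] (2,3)
    t=2.6674 [y] (2,2)
    t=3.8221 [y] (2,1)
    t=4.3600 [x] (1,1)
    t=4.9768 [y] (1,0) — stop
  → r_5 = 4.9768

ranges = [1.9514, 1.7496, 1.3800, 3.2922, 4.9768]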